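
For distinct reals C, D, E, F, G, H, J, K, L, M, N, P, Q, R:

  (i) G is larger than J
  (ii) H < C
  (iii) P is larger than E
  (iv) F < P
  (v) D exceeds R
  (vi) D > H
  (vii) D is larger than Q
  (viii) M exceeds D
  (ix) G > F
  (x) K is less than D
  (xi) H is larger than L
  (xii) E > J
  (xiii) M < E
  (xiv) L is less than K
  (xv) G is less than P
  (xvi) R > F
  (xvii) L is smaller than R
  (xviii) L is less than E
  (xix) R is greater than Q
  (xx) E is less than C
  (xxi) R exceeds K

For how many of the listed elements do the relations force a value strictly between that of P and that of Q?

4

Chaining upward from Q reaches: R, D, M, E, C.
Chaining downward from P reaches: L, F, K, R, H, J, D, G, M, E.
Strictly between Q and P are those in both lists: R, D, M, E — 4 elements.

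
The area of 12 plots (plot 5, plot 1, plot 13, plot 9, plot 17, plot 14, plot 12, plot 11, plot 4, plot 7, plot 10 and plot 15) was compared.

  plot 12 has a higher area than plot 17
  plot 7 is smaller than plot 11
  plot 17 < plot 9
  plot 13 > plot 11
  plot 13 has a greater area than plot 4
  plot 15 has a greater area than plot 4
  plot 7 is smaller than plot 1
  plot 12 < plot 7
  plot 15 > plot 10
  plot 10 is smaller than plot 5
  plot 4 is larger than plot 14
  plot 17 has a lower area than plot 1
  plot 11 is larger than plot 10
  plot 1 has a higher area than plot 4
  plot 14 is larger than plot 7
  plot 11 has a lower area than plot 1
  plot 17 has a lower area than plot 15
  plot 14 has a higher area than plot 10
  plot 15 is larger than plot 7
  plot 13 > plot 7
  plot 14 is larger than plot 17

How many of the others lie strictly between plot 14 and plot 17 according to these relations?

Chaining upward from plot 17 reaches: plot 12, plot 7, plot 4, plot 11, plot 9, plot 15, plot 13, plot 1.
Chaining downward from plot 14 reaches: plot 12, plot 7, plot 10.
Strictly between plot 17 and plot 14 are those in both lists: plot 12, plot 7 — 2 elements.

2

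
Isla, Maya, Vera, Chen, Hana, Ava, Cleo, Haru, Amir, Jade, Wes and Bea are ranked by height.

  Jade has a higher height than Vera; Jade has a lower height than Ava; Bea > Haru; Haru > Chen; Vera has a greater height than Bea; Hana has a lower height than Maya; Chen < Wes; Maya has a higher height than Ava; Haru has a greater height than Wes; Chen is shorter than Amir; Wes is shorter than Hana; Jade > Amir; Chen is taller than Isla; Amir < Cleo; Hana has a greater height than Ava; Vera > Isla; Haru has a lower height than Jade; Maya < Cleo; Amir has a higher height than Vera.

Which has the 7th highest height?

The consecutive relations fix a unique order: Isla < Chen < Wes < Haru < Bea < Vera < Amir < Jade < Ava < Hana < Maya < Cleo.
The 7th largest is Vera.

Vera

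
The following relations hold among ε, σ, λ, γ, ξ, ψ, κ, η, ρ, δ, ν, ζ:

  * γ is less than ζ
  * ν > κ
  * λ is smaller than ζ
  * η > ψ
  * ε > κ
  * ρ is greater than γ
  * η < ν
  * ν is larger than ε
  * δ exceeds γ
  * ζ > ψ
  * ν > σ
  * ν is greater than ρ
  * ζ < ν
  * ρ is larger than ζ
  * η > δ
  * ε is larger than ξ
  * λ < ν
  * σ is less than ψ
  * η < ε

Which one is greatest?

γ is not greatest since γ < ζ; σ is not greatest since σ < ψ; λ is not greatest since λ < ν; ξ is not greatest since ξ < ε; δ is not greatest since δ < η; κ is not greatest since κ < ε; ψ is not greatest since ψ < η; ζ is not greatest since ζ < ρ; η is not greatest since η < ν; ρ is not greatest since ρ < ν; ε is not greatest since ε < ν.
Only ν has nothing above it, so ν is the greatest.

ν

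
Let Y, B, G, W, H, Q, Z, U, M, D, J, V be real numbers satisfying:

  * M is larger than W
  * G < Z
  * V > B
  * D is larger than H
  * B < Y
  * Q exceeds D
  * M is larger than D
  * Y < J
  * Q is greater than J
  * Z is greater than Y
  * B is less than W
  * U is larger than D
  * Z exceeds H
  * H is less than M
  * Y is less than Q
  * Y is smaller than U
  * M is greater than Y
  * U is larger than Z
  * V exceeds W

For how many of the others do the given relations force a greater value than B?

The elements the relations force above B are W, Y, J, V, Q, Z, M, U — no chain reaches any other.
That is 8.

8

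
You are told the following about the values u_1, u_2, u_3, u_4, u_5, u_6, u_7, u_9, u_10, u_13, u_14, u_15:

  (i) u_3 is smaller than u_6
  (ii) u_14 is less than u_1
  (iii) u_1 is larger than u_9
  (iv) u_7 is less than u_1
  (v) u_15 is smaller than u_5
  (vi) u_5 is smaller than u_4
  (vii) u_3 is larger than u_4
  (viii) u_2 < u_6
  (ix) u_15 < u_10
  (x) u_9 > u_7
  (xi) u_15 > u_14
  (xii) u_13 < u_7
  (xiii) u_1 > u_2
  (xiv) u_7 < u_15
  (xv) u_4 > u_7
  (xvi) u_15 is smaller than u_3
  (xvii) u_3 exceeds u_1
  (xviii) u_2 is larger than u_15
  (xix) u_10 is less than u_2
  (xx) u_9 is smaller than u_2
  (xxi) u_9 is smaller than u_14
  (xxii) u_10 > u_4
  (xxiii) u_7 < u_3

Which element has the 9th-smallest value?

The consecutive relations fix a unique order: u_13 < u_7 < u_9 < u_14 < u_15 < u_5 < u_4 < u_10 < u_2 < u_1 < u_3 < u_6.
Counting 9 from the smallest end gives u_2.

u_2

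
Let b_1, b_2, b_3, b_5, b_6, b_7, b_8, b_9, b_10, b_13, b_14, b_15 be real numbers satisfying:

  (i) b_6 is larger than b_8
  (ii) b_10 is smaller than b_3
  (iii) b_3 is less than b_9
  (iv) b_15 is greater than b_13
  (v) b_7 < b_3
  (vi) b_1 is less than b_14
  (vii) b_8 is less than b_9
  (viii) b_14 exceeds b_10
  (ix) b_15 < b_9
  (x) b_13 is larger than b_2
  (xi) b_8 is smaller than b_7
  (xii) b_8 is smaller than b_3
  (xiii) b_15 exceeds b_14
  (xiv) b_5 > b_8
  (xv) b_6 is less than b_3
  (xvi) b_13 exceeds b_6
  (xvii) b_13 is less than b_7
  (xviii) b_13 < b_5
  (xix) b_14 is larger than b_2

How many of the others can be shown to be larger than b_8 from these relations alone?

7

The elements the relations force above b_8 are b_6, b_13, b_7, b_3, b_5, b_15, b_9 — no chain reaches any other.
That is 7.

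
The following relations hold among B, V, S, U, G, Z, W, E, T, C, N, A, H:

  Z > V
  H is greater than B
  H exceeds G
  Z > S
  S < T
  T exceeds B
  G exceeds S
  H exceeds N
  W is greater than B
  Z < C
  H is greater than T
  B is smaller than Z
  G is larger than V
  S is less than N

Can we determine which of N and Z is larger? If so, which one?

Following every chain through Z: above Z we get C; below Z we get V, B, S.
N is not reached, and no chain runs the other way from N to Z.
So the given relations leave the order of Z and N undetermined.

undetermined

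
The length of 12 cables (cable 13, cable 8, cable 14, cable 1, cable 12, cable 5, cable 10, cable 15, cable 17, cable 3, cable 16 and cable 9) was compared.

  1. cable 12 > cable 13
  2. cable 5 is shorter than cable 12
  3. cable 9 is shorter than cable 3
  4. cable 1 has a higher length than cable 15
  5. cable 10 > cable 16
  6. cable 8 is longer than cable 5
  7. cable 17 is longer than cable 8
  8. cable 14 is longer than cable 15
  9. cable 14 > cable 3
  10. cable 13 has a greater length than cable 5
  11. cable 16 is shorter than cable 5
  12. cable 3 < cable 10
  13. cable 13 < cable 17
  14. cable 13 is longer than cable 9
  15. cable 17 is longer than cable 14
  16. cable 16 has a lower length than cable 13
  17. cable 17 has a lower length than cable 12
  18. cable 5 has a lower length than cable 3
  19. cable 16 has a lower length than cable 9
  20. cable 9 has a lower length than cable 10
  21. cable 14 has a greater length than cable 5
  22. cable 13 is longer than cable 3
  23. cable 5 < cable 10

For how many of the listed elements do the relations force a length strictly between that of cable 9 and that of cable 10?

1

The relations place cable 9 below cable 10. An element lies strictly between them when it is forced above cable 9 and also forced below cable 10.
Above cable 9: {cable 3, cable 13, cable 14, cable 17, cable 12}. Below cable 10: {cable 16, cable 5, cable 3}.
Intersection: {cable 3} — 1.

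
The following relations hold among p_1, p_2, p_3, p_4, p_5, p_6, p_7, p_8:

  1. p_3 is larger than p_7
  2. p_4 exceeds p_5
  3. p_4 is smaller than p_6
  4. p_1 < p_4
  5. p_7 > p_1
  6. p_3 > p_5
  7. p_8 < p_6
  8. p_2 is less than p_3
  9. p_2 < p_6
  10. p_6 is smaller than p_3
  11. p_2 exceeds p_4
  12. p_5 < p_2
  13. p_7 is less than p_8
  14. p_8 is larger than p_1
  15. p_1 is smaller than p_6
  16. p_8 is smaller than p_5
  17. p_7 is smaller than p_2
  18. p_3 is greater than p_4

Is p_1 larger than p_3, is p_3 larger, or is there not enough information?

p_3

p_1 < p_8 and p_8 < p_5 give p_1 < p_5.
With p_5 < p_4: p_1 < p_8 < p_5 < p_4.
With p_4 < p_2: p_1 < p_8 < p_5 < p_4 < p_2.
With p_2 < p_6: p_1 < p_8 < p_5 < p_4 < p_2 < p_6.
With p_6 < p_3: p_1 < p_8 < p_5 < p_4 < p_2 < p_6 < p_3.
So p_3 is larger.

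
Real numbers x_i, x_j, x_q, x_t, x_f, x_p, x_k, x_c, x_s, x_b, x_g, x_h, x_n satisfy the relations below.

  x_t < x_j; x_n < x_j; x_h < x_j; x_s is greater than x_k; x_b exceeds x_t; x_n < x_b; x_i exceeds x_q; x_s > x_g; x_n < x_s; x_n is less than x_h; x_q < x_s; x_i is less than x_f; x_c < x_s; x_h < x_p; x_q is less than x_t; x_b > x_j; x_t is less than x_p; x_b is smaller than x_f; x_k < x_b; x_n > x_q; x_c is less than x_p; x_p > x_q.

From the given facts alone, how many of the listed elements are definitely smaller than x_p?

5

From x_p the given relations immediately reach x_q, x_h, x_t, x_c.
From those, x_n — 5 in total.
No other element is forced below x_p by the given relations, so the count is 5.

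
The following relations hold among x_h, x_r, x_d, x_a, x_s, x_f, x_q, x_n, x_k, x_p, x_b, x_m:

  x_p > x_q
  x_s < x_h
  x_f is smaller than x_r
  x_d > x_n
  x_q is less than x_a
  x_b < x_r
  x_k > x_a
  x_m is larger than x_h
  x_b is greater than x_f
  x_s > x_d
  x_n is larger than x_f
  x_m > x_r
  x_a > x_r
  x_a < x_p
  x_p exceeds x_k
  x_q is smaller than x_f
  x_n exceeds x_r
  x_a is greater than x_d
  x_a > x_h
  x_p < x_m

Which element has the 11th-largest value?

x_f

The consecutive relations fix a unique order: x_q < x_f < x_b < x_r < x_n < x_d < x_s < x_h < x_a < x_k < x_p < x_m.
The 11th largest is x_f.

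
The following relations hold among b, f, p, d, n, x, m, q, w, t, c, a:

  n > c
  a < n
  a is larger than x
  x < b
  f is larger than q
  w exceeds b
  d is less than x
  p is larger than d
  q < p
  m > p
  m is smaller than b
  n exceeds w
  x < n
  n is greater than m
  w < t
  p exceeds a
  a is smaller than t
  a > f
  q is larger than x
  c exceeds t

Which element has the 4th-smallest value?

f

Chaining the given pairs: d < x < q < f < a < p < m < b < w < t < c < n.
Counting 4 from the smallest end gives f.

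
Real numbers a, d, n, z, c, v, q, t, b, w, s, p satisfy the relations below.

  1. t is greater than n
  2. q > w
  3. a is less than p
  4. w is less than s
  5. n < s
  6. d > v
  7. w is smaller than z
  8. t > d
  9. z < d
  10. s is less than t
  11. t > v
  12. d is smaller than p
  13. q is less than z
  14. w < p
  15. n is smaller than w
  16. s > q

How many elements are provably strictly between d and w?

Chaining upward from w reaches: q, z, s, t, p.
Chaining downward from d reaches: n, q, z, v.
Strictly between w and d are those in both lists: q, z — 2 elements.

2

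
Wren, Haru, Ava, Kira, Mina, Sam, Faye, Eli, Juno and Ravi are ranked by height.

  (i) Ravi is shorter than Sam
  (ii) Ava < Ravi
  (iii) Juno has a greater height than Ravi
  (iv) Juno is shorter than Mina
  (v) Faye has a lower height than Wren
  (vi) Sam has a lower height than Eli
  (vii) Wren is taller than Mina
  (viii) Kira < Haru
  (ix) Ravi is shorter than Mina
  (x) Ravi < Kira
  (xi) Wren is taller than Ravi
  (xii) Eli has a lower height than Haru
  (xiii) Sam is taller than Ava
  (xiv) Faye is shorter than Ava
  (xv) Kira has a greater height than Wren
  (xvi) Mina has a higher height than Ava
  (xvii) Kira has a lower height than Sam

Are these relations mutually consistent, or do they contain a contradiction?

consistent

Every relation is compatible with Faye < Ava < Ravi < Juno < Mina < Wren < Kira < Sam < Eli < Haru; the set is consistent.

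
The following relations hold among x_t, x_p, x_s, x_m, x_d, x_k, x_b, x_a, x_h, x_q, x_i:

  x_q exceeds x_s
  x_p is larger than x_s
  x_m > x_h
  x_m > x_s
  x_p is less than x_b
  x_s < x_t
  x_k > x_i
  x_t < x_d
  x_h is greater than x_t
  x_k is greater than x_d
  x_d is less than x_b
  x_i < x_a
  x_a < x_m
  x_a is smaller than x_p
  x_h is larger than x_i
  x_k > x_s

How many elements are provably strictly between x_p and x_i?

The relations place x_i below x_p. An element lies strictly between them when it is forced above x_i and also forced below x_p.
Above x_i: {x_h, x_a, x_m, x_k, x_b}. Below x_p: {x_s, x_a}.
Intersection: {x_a} — 1.

1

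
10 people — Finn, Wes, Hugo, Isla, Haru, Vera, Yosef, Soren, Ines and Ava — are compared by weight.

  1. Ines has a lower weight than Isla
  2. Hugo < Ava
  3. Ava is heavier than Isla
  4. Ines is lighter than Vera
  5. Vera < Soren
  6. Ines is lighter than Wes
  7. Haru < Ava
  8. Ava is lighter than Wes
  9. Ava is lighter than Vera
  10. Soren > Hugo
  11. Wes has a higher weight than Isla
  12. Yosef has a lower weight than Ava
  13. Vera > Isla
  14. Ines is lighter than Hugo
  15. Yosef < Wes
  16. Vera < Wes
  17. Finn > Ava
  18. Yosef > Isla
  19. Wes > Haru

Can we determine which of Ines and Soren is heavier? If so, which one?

Following the relations from Ines: Ines < Isla < Yosef < Ava < Vera < Soren.
So Soren is heavier.

Soren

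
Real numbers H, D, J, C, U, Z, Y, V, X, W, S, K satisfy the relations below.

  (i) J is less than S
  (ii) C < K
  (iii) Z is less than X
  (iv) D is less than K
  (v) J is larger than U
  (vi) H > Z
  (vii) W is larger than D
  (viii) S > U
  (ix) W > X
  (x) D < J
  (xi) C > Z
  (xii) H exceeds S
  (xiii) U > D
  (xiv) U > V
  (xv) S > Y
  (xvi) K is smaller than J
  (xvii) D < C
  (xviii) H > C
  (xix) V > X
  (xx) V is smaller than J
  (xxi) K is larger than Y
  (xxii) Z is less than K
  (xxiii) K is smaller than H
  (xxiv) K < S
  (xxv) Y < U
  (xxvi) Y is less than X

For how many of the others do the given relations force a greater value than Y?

From Y the given relations immediately reach X, K, U, S.
From those, V, J, W, H — 8 in total.
No other element is forced above Y by the given relations, so the count is 8.

8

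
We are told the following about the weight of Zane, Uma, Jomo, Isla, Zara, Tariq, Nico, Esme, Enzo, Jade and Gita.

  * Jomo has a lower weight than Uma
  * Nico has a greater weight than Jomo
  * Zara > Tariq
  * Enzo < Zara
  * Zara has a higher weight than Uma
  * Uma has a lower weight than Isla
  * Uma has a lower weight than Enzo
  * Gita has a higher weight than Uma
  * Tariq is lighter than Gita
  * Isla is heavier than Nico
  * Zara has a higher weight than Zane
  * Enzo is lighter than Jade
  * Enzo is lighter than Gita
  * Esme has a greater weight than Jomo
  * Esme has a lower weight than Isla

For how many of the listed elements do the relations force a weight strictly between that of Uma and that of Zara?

Chaining upward from Uma reaches: Enzo, Isla, Jade, Gita.
Chaining downward from Zara reaches: Jomo, Zane, Enzo, Tariq.
Strictly between Uma and Zara are those in both lists: Enzo — 1 element.

1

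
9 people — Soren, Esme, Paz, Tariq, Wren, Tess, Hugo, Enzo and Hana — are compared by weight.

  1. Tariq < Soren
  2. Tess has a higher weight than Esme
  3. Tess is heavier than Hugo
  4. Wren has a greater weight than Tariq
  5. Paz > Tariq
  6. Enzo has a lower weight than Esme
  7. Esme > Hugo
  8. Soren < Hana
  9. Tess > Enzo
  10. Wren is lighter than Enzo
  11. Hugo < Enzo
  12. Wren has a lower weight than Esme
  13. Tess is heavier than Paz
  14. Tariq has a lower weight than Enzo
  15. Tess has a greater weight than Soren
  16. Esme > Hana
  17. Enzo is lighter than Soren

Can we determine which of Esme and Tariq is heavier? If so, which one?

Esme

The relevant relations are Tariq < Wren; Wren < Enzo; Enzo < Soren; Soren < Hana; Hana < Esme.
Chaining these gives Tariq < Wren < Enzo < Soren < Hana < Esme.
So Esme is heavier.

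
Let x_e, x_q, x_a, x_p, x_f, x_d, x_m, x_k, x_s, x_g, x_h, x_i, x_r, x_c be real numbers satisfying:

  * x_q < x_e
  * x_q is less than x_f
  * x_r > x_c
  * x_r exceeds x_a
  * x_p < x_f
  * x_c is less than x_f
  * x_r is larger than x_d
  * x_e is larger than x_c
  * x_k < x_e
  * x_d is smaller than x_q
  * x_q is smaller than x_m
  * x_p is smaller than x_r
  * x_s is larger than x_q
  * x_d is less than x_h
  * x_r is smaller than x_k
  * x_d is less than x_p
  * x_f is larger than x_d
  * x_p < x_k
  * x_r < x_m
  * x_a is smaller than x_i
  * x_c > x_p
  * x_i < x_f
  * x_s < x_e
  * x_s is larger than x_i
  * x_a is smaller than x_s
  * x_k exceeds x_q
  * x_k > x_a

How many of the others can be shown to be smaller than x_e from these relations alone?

9

The elements the relations force below x_e are x_d, x_p, x_a, x_i, x_c, x_r, x_q, x_k, x_s — no chain reaches any other.
That is 9.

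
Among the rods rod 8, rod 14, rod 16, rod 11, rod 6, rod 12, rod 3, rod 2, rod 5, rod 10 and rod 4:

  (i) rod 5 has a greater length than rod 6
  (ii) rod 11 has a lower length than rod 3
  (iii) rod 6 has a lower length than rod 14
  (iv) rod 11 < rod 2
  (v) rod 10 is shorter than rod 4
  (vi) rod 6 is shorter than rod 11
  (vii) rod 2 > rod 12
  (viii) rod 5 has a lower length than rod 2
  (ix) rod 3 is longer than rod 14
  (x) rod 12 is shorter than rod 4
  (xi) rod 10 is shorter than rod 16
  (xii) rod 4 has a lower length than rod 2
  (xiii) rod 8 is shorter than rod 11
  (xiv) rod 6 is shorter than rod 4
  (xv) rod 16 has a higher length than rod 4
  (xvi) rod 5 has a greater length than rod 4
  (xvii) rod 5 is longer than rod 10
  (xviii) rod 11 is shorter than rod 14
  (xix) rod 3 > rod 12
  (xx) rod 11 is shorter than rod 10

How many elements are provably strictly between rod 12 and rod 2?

2

The relations place rod 12 below rod 2. An element lies strictly between them when it is forced above rod 12 and also forced below rod 2.
Above rod 12: {rod 4, rod 16, rod 5, rod 3}. Below rod 2: {rod 8, rod 6, rod 11, rod 10, rod 4, rod 5}.
Intersection: {rod 4, rod 5} — 2.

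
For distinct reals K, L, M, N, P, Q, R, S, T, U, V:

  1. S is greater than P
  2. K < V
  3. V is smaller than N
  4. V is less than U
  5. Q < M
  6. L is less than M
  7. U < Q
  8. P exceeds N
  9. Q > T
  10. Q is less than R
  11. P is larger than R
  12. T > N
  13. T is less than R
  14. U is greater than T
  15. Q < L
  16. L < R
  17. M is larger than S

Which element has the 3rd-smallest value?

Piecing the relations together gives one ordering: K < V < N < T < U < Q < L < R < P < S < M.
Counting 3 from the smallest end gives N.

N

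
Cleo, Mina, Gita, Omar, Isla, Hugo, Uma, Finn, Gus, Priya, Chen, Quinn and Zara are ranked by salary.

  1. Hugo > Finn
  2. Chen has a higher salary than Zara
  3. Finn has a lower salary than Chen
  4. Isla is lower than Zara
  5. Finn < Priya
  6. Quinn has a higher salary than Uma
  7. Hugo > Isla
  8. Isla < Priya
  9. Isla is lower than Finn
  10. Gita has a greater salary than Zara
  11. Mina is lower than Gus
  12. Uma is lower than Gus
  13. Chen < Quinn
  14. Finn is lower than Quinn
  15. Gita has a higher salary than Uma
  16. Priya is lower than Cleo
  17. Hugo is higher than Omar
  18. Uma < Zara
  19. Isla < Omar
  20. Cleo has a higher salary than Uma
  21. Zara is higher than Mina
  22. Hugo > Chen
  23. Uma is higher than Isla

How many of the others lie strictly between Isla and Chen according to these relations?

Chaining upward from Isla reaches: Omar, Uma, Finn, Zara, Priya, Hugo, Quinn, Cleo, Gita, Gus.
Chaining downward from Chen reaches: Mina, Uma, Finn, Zara.
Strictly between Isla and Chen are those in both lists: Uma, Finn, Zara — 3 elements.

3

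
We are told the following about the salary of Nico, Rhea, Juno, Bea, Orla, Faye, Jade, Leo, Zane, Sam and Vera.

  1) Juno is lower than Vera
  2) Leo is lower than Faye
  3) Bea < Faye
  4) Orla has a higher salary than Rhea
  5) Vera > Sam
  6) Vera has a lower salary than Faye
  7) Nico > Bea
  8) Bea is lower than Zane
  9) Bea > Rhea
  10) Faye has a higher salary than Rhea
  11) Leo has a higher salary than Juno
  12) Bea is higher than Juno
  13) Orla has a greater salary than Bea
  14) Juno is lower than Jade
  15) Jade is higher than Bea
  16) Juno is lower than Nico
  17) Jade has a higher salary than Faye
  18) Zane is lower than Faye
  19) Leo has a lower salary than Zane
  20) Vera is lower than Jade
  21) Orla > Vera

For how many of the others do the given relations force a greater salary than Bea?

5

From Bea the given relations immediately reach Nico, Zane, Orla, Faye, Jade.
Nothing else is reachable above Bea; 5 in all.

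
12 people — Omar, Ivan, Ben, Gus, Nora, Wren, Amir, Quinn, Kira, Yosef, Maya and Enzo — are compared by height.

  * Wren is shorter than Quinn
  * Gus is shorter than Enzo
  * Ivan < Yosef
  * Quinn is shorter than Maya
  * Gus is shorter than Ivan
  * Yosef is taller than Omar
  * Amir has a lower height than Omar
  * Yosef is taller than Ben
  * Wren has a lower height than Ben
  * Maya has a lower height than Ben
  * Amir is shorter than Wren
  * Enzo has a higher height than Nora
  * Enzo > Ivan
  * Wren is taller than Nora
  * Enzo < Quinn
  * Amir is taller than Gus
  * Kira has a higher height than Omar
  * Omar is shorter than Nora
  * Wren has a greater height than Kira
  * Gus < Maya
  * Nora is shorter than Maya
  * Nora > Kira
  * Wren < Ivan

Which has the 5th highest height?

Enzo

Piecing the relations together gives one ordering: Gus < Amir < Omar < Kira < Nora < Wren < Ivan < Enzo < Quinn < Maya < Ben < Yosef.
Counting 5 from the largest end gives Enzo.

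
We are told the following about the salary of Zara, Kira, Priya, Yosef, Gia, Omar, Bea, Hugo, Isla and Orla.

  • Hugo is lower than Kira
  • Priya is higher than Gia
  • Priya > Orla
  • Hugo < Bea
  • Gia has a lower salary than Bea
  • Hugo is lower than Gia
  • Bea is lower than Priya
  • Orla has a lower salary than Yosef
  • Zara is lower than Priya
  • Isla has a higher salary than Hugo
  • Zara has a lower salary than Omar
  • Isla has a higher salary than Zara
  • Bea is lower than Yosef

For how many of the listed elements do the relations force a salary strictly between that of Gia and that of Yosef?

1

Chaining upward from Gia reaches: Bea, Priya.
Chaining downward from Yosef reaches: Hugo, Bea, Orla.
Strictly between Gia and Yosef are those in both lists: Bea — 1 element.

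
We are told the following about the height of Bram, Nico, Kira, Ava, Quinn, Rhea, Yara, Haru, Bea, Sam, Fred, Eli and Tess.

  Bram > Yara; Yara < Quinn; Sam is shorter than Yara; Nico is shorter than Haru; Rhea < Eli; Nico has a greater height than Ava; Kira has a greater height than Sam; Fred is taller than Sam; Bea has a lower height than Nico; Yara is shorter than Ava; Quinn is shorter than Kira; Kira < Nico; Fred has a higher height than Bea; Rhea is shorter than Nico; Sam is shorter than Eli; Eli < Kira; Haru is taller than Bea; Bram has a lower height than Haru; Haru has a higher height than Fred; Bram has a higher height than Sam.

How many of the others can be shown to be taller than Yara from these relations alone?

6

From Yara the given relations immediately reach Bram, Quinn, Ava.
From those, Kira, Nico, Haru — 6 in total.
No other element is forced above Yara by the given relations, so the count is 6.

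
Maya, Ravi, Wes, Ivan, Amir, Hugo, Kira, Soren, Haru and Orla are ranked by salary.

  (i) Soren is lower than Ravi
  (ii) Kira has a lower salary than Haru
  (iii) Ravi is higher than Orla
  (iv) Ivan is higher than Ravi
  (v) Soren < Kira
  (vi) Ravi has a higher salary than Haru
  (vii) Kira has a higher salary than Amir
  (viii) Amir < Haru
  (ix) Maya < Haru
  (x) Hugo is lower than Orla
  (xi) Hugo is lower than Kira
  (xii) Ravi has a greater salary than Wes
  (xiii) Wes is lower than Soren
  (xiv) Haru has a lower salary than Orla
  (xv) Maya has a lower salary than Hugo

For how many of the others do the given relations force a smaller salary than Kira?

The elements the relations force below Kira are Maya, Wes, Hugo, Soren, Amir — no chain reaches any other.
That is 5.

5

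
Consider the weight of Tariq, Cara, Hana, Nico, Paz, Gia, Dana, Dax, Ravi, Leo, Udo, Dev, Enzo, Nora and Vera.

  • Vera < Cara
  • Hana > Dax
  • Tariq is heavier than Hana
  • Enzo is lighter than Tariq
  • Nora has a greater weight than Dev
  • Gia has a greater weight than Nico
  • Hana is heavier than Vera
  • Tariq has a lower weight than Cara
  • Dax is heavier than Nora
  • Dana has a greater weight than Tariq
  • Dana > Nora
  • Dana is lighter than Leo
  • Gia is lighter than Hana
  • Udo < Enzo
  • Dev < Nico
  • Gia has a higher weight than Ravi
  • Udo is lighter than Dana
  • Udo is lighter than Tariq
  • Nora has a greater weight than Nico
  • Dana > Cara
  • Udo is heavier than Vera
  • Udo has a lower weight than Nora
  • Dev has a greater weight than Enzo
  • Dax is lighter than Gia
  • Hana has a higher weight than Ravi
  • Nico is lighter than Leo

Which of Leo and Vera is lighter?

Vera < Udo and Udo < Enzo give Vera < Enzo.
Then Enzo < Dev extends the chain to Dev.
Then Dev < Nico extends the chain to Nico.
With Nico < Nora: Vera < Udo < Enzo < Dev < Nico < Nora.
Then Nora < Dax extends the chain to Dax.
With Dax < Gia: Vera < Udo < Enzo < Dev < Nico < Nora < Dax < Gia.
Then Gia < Hana extends the chain to Hana.
Then Hana < Tariq extends the chain to Tariq.
With Tariq < Cara: Vera < Udo < Enzo < Dev < Nico < Nora < Dax < Gia < Hana < Tariq < Cara.
With Cara < Dana: Vera < Udo < Enzo < Dev < Nico < Nora < Dax < Gia < Hana < Tariq < Cara < Dana.
Then Dana < Leo extends the chain to Leo.
So Vera < Leo; Vera is the lighter of the two.

Vera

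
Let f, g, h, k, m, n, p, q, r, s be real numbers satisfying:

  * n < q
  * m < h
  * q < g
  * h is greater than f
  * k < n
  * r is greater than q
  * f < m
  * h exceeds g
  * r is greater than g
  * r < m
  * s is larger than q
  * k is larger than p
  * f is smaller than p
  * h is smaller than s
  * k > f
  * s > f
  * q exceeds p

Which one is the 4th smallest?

Piecing the relations together gives one ordering: f < p < k < n < q < g < r < m < h < s.
Counting 4 from the smallest end gives n.

n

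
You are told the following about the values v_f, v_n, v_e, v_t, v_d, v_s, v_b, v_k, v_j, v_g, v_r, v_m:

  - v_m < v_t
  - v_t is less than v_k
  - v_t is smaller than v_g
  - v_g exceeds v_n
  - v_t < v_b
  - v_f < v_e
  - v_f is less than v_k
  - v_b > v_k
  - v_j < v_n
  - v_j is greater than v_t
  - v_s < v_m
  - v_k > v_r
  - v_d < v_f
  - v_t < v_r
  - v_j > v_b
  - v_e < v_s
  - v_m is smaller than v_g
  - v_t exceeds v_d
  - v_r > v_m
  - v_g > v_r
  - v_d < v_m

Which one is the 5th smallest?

v_m

Chaining the given pairs: v_d < v_f < v_e < v_s < v_m < v_t < v_r < v_k < v_b < v_j < v_n < v_g.
Counting 5 from the smallest end gives v_m.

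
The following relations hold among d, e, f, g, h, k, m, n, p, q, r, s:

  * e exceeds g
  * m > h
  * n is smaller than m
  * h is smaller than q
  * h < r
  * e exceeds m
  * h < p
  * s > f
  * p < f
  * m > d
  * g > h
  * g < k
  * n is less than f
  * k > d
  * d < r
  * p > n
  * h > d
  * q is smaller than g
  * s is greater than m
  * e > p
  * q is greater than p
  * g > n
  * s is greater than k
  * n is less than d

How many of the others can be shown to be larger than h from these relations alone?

Directly above h: p, q, g, m, r.
One step further: f, k, e, s (9 so far).
No other element is forced above h by the given relations, so the count is 9.

9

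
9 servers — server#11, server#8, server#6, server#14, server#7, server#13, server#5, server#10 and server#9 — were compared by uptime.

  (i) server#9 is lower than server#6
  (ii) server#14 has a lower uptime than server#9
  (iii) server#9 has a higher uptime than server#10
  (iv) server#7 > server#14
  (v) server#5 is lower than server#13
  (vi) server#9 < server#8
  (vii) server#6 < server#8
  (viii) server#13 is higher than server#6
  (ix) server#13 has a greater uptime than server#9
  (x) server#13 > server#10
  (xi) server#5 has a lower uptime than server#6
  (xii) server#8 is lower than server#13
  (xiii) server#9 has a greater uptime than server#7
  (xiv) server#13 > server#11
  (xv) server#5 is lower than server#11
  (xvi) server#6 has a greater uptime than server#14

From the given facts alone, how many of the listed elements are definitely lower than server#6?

5

The elements the relations force below server#6 are server#5, server#10, server#14, server#7, server#9 — no chain reaches any other.
That is 5.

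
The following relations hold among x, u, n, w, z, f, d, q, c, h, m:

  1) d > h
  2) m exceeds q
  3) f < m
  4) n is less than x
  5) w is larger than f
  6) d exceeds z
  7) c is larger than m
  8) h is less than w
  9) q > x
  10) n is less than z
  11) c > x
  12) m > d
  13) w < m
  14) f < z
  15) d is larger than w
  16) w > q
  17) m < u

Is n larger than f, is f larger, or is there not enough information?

undetermined

Following every chain through f: above f we get z, w, d, m, u, c.
n is not reached, and no chain runs the other way from n to f.
So the given relations leave the order of f and n undetermined.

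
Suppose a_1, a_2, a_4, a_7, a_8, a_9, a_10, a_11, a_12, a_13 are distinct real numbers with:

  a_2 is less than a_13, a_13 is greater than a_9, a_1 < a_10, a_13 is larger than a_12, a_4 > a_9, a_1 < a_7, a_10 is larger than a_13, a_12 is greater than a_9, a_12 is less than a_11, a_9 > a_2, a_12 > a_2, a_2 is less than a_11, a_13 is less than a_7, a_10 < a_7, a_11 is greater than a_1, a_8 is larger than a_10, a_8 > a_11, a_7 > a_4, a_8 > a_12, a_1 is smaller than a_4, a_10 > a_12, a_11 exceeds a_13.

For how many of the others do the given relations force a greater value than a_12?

Directly above a_12: a_13, a_11, a_10, a_8.
One step further: a_7 (5 so far).
No other element is forced above a_12 by the given relations, so the count is 5.

5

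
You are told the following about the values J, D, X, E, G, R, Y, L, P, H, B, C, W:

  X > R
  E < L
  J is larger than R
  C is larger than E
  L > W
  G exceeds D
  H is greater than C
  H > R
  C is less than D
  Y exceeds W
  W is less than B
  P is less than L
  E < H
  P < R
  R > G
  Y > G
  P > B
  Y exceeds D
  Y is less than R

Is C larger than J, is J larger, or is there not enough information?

C < D and D < G give C < G.
With G < Y: C < D < G < Y.
Then Y < R extends the chain to R.
With R < J: C < D < G < Y < R < J.
So J is larger.

J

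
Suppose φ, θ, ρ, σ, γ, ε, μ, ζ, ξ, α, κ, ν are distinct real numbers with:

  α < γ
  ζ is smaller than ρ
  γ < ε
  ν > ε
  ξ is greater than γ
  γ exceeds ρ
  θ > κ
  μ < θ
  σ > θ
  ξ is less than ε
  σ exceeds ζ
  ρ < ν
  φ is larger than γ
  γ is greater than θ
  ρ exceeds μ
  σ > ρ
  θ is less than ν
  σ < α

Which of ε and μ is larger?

μ < θ and θ < σ give μ < σ.
With σ < α: μ < θ < σ < α.
With α < γ: μ < θ < σ < α < γ.
Then γ < ξ extends the chain to ξ.
With ξ < ε: μ < θ < σ < α < γ < ξ < ε.
So μ < ε; ε is the larger of the two.

ε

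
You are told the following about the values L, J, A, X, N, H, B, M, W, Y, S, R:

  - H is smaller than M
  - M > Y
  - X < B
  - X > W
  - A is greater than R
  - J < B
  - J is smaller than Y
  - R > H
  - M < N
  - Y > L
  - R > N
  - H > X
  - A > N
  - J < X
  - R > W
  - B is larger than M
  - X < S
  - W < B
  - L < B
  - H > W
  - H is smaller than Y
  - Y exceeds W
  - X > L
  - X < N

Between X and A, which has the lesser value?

Following the relations from X: X < H < Y < M < N < R < A.
So X < A; X is the smaller of the two.

X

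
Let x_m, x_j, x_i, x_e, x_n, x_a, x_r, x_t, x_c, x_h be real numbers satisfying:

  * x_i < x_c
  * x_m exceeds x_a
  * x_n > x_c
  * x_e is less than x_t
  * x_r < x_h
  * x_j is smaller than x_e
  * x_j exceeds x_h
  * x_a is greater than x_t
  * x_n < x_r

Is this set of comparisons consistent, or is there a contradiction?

The single ordering x_i < x_c < x_n < x_r < x_h < x_j < x_e < x_t < x_a < x_m satisfies every listed relation, so no contradiction arises.

consistent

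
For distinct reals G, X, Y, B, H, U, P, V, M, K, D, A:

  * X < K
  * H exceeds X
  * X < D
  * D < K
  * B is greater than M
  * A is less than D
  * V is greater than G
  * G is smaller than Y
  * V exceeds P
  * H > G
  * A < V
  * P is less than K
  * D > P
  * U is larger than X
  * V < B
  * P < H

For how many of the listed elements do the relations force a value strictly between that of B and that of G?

The relations place G below B. An element lies strictly between them when it is forced above G and also forced below B.
Above G: {Y, H, V}. Below B: {P, A, M, V}.
Intersection: {V} — 1.

1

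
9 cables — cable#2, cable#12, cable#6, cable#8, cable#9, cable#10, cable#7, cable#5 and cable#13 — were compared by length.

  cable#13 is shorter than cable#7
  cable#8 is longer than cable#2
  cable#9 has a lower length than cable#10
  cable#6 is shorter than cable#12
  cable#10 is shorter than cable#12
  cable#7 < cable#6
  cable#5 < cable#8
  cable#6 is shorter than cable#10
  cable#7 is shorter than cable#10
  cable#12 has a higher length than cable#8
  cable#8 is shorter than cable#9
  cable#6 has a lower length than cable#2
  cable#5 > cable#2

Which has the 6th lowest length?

cable#8

Piecing the relations together gives one ordering: cable#13 < cable#7 < cable#6 < cable#2 < cable#5 < cable#8 < cable#9 < cable#10 < cable#12.
Counting 6 from the smallest end gives cable#8.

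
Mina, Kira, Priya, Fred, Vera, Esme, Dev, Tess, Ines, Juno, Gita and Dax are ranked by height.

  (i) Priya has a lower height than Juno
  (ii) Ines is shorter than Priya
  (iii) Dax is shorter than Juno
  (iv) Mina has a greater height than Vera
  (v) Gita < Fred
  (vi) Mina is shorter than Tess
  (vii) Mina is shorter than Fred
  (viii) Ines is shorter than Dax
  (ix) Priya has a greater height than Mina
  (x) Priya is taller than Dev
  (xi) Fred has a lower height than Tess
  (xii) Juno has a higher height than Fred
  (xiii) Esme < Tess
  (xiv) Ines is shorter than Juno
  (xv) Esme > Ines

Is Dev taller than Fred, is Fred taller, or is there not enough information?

undetermined

Following every chain through Dev: above Dev we get Priya, Juno.
Fred is not reached, and no chain runs the other way from Fred to Dev.
So the given relations leave the order of Dev and Fred undetermined.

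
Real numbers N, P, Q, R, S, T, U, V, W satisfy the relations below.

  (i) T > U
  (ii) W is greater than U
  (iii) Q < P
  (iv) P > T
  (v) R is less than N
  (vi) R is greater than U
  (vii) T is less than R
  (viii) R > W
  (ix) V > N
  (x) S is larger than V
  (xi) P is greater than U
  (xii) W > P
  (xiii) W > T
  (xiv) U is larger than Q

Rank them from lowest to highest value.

Each adjacent pair is fixed by a given relation: Q < U; U < T; T < P; P < W; W < R; R < N; N < V; V < S. Chaining them end to end gives the full order.

Q < U < T < P < W < R < N < V < S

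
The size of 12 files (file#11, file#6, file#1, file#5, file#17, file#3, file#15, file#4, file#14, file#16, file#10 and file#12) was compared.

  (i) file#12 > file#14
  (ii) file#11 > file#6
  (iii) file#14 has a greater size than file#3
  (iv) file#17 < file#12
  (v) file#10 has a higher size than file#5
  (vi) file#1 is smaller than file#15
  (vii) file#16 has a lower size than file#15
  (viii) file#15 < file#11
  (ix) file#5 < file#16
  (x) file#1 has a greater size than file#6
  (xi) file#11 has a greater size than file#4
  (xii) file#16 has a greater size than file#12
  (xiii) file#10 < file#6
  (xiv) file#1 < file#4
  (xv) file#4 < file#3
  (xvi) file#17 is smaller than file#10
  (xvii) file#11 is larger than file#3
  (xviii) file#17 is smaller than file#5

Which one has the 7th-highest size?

file#4

The consecutive relations fix a unique order: file#17 < file#5 < file#10 < file#6 < file#1 < file#4 < file#3 < file#14 < file#12 < file#16 < file#15 < file#11.
Counting 7 from the largest end gives file#4.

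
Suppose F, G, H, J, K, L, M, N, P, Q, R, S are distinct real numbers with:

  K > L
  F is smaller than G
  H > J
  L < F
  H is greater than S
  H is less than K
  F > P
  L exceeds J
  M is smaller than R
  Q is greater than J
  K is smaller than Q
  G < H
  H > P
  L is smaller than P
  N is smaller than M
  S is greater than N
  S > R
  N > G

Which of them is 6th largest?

M

Chaining the given pairs: J < L < P < F < G < N < M < R < S < H < K < Q.
Counting 6 from the largest end gives M.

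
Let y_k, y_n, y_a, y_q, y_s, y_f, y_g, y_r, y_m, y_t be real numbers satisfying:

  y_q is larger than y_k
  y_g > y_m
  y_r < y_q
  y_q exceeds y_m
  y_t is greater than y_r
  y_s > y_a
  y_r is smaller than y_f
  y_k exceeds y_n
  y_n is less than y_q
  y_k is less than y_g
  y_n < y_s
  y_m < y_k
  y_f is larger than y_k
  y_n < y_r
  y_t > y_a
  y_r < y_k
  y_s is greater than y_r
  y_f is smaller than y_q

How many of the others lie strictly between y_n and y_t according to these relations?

1

Chaining upward from y_n reaches: y_r, y_k, y_f, y_q, y_g, y_s.
Chaining downward from y_t reaches: y_a, y_r.
Strictly between y_n and y_t are those in both lists: y_r — 1 element.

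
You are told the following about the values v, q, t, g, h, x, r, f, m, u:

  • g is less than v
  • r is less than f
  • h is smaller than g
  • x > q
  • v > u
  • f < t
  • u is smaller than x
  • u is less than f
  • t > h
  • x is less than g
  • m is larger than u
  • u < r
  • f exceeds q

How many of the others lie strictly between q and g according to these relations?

Chaining upward from q reaches: x, f, t, v.
Chaining downward from g reaches: u, x, h.
Strictly between q and g are those in both lists: x — 1 element.

1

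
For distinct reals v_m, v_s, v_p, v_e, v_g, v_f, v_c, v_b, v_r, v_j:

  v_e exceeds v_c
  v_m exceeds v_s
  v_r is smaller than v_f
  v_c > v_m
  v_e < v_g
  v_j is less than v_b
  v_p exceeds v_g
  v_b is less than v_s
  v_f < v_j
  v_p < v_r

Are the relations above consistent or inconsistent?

inconsistent

Chaining the given relations yields v_b < v_s < v_m < v_c < v_e < v_g < v_p < v_r < v_f < v_j, so v_b < v_j. But one relation states v_j < v_b. These cannot both hold.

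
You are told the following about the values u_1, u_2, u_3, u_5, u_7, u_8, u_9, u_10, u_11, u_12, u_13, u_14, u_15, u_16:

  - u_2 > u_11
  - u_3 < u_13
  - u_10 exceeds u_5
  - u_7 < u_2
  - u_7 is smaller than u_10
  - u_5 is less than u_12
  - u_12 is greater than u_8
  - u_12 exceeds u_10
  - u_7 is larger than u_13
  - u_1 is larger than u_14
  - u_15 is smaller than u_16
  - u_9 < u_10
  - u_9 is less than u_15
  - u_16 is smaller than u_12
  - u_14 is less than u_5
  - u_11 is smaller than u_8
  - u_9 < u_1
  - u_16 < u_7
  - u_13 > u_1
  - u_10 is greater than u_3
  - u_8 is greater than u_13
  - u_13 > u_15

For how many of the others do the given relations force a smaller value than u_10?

9

From u_10 the given relations immediately reach u_9, u_3, u_7, u_5.
From those, u_14, u_13, u_16 — 7 in total.
From those, u_15, u_1 — 9 in total.
Nothing else is reachable below u_10; 9 in all.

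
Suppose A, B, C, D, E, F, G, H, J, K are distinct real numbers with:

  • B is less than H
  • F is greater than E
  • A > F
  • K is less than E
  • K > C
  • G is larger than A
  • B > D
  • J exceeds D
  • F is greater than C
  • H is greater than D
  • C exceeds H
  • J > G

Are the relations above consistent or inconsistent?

consistent

Every relation is compatible with D < B < H < C < K < E < F < A < G < J; the set is consistent.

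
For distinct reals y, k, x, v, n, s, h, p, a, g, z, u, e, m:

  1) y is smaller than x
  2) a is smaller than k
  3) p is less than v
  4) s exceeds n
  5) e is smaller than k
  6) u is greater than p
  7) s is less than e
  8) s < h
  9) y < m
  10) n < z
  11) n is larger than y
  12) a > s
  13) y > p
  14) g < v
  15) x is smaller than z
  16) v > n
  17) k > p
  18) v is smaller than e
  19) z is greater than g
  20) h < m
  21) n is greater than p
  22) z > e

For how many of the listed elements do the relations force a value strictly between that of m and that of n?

2

The relations place n below m. An element lies strictly between them when it is forced above n and also forced below m.
Above n: {s, v, e, h, a, z, k}. Below m: {p, y, s, h}.
Intersection: {s, h} — 2.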